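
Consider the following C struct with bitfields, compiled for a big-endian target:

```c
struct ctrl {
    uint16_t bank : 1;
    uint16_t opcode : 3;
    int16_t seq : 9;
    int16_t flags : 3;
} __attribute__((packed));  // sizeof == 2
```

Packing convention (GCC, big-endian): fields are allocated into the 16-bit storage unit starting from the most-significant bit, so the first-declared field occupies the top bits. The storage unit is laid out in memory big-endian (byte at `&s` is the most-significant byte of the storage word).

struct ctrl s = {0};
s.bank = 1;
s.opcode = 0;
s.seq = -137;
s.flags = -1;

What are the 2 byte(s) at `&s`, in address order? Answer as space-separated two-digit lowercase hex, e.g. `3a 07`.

bank:1 = 1 → 0x1 << 15 → word 0x8000
opcode:3 = 0 → 0x0 << 12 → word 0x8000
seq:9 = -137 → 0x177 << 3 → word 0x8bb8
flags:3 = -1 → 0x7 << 0 → word 0x8bbf
word = 0x8bbf → big-endian bytes:
  [0]=0x8b  [1]=0xbf

8b bf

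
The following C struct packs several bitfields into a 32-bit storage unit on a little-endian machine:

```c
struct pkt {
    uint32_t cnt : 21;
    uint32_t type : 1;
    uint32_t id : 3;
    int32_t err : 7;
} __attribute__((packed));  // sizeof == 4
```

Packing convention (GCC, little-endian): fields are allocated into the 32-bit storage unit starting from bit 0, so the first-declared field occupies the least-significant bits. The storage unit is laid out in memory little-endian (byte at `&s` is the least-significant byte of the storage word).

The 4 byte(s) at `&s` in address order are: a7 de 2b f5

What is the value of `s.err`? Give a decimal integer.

[0]=0xa7 [1]=0xde [2]=0x2b [3]=0xf5 (little-endian) → word 0xf52bdea7
cnt:21 @ bit 0 → (0xf52bdea7>>0)&0x1fffff = 0xbdea7
type:1 @ bit 21 → (0xf52bdea7>>21)&0x1 = 0x1
id:3 @ bit 22 → (0xf52bdea7>>22)&0x7 = 0x4
err:7 @ bit 25 → (0xf52bdea7>>25)&0x7f = 0x7a  ←
err signed 7b, MSB=1: 122 - 128 = -6

-6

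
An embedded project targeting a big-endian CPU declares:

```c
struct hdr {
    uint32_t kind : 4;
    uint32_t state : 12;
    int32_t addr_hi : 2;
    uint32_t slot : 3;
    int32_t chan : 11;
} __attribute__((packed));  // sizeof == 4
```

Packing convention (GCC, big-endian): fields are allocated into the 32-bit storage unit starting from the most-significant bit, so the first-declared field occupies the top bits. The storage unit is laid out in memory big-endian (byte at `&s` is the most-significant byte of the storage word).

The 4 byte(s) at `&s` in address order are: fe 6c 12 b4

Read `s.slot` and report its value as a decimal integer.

[0]=0xfe [1]=0x6c [2]=0x12 [3]=0xb4 (big-endian) → word 0xfe6c12b4
kind [28+:4] = (word>>28) & 0xf = 15
state [16+:12] = (word>>16) & 0xfff = 3692
addr_hi [14+:2] = (word>>14) & 0x3 = 0
slot [11+:3] = (word>>11) & 0x7 = 2  ←
chan [0+:11] = (word>>0) & 0x7ff = 692

2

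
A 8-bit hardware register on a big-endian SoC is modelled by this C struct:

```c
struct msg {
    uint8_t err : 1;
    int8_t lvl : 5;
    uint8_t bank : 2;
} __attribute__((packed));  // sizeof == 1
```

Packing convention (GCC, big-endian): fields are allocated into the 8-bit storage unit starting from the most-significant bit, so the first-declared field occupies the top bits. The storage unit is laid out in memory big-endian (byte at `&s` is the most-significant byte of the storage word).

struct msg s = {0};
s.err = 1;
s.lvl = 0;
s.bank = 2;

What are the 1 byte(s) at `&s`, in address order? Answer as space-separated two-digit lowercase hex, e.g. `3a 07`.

[7+:1] err=1 & 0x1 = 0x1; word=0x80
[2+:5] lvl=0 & 0x1f = 0x0; word=0x80
[0+:2] bank=2 & 0x3 = 0x2; word=0x82
word = 0x82 → big-endian bytes:
  [0]=0x82

82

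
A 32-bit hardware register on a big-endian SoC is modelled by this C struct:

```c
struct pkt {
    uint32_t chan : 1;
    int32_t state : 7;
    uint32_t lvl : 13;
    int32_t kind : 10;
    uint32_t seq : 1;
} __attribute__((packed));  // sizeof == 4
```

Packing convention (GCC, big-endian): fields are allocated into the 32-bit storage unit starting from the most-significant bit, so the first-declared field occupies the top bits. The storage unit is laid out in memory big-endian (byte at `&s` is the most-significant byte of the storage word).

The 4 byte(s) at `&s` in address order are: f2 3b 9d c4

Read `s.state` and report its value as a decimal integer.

-14

[0]=0xf2 [1]=0x3b [2]=0x9d [3]=0xc4 (big-endian) → word 0xf23b9dc4
chan:1 @ bit 31 → (0xf23b9dc4>>31)&0x1 = 0x1
state:7 @ bit 24 → (0xf23b9dc4>>24)&0x7f = 0x72  ←
lvl:13 @ bit 11 → (0xf23b9dc4>>11)&0x1fff = 0x773
kind:10 @ bit 1 → (0xf23b9dc4>>1)&0x3ff = 0x2e2
seq:1 @ bit 0 → (0xf23b9dc4>>0)&0x1 = 0x0
state signed 7b, MSB=1: 114 - 128 = -14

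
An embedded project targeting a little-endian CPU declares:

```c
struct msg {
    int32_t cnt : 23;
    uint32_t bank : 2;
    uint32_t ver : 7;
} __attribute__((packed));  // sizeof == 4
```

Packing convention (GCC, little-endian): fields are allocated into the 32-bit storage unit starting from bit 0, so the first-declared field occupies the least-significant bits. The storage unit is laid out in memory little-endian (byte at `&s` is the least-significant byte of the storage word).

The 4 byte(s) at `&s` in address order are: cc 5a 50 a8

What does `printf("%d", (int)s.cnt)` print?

[0]=0xcc [1]=0x5a [2]=0x50 [3]=0xa8 (little-endian) → word 0xa8505acc
cnt:23 @ bit 0 → (0xa8505acc>>0)&0x7fffff = 0x505acc  ←
bank:2 @ bit 23 → (0xa8505acc>>23)&0x3 = 0x0
ver:7 @ bit 25 → (0xa8505acc>>25)&0x7f = 0x54
cnt signed 23b, MSB=1: 5266124 - 8388608 = -3122484

-3122484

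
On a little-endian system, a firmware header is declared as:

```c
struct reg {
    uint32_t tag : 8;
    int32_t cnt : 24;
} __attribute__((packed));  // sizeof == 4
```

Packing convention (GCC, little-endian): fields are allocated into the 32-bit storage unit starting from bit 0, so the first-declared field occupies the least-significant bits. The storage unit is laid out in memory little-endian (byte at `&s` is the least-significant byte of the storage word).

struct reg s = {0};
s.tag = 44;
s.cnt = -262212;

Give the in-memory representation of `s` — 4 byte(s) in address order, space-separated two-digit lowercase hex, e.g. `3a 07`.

tag:8 = 44 → 0x2c << 0 → word 0x0000002c
cnt:24 = -262212 → 0xfbffbc << 8 → word 0xfbffbc2c
word = 0xfbffbc2c → little-endian bytes:
  [0]=0x2c  [1]=0xbc  [2]=0xff  [3]=0xfb

2c bc ff fb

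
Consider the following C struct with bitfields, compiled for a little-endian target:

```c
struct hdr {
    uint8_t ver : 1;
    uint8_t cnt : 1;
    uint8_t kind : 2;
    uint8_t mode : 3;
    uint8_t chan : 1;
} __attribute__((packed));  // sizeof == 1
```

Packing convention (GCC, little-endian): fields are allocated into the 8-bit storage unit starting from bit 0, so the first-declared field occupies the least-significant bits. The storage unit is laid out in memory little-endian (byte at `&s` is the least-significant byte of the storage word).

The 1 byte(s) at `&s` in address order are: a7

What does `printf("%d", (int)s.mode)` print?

[0]=0xa7 (little-endian) → word 0xa7
ver [0+:1] = (word>>0) & 0x1 = 1
cnt [1+:1] = (word>>1) & 0x1 = 1
kind [2+:2] = (word>>2) & 0x3 = 1
mode [4+:3] = (word>>4) & 0x7 = 2  ←
chan [7+:1] = (word>>7) & 0x1 = 1

2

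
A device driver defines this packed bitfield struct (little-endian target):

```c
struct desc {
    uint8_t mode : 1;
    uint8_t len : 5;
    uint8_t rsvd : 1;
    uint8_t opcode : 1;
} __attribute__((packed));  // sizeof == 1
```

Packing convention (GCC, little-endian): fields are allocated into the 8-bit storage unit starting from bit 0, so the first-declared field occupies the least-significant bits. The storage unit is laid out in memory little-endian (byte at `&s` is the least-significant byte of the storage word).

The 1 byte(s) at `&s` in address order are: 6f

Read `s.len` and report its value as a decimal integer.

[0]=0x6f (little-endian) → word 0x6f
mode [0+:1] = (word>>0) & 0x1 = 1
len [1+:5] = (word>>1) & 0x1f = 23  ←
rsvd [6+:1] = (word>>6) & 0x1 = 1
opcode [7+:1] = (word>>7) & 0x1 = 0

23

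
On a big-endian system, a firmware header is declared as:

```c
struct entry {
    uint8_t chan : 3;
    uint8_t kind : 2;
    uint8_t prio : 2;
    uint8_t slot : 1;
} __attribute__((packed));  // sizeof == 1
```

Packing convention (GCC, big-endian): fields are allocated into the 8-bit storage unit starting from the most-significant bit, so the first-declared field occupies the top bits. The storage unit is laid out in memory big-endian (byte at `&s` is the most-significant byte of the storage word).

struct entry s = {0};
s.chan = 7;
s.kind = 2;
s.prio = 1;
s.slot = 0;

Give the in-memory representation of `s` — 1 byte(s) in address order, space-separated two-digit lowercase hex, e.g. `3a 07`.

chan (3b) val=7 bits=0x7 at bit 5: 0xe0
kind (2b) val=2 bits=0x2 at bit 3: 0xf0
prio (2b) val=1 bits=0x1 at bit 1: 0xf2
slot (1b) val=0 bits=0x0 at bit 0: 0xf2
word = 0xf2 → big-endian bytes:
  [0]=0xf2

f2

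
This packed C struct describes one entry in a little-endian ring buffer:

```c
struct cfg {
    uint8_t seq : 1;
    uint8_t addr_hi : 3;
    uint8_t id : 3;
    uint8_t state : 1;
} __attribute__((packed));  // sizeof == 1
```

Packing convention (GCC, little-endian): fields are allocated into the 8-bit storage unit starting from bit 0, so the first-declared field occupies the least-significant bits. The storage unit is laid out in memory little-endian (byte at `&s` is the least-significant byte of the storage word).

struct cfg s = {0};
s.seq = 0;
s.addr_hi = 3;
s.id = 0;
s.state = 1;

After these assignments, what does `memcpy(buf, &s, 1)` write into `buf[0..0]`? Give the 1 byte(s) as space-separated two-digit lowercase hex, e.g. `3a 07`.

seq:1 = 0 → 0x0 << 0 → word 0x00
addr_hi:3 = 3 → 0x3 << 1 → word 0x06
id:3 = 0 → 0x0 << 4 → word 0x06
state:1 = 1 → 0x1 << 7 → word 0x86
word = 0x86 → little-endian bytes:
  [0]=0x86

86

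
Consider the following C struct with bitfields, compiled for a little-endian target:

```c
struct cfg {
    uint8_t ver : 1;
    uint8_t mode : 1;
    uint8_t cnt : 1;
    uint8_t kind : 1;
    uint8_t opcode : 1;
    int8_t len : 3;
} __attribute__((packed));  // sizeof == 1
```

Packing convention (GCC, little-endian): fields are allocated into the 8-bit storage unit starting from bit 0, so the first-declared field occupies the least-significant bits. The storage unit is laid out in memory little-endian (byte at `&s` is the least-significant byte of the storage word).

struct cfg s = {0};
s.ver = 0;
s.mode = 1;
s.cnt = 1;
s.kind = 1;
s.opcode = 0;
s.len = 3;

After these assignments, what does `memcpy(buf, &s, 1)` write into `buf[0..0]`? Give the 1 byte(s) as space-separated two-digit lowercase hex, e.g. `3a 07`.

[0+:1] ver=0 & 0x1 = 0x0; word=0x00
[1+:1] mode=1 & 0x1 = 0x1; word=0x02
[2+:1] cnt=1 & 0x1 = 0x1; word=0x06
[3+:1] kind=1 & 0x1 = 0x1; word=0x0e
[4+:1] opcode=0 & 0x1 = 0x0; word=0x0e
[5+:3] len=3 & 0x7 = 0x3; word=0x6e
word = 0x6e → little-endian bytes:
  [0]=0x6e

6e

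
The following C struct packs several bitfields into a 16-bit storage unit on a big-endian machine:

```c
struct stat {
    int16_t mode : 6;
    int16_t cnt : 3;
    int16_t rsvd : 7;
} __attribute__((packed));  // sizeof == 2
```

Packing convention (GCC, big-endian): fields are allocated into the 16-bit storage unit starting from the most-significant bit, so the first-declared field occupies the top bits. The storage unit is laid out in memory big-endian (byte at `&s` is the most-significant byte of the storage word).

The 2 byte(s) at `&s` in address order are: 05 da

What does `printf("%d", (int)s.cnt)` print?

[0]=0x05 [1]=0xda (big-endian) → word 0x05da
mode [10+:6] = (word>>10) & 0x3f = 1
cnt [7+:3] = (word>>7) & 0x7 = 3  ←
rsvd [0+:7] = (word>>0) & 0x7f = 90
cnt signed 3b, MSB=0: value = 3

3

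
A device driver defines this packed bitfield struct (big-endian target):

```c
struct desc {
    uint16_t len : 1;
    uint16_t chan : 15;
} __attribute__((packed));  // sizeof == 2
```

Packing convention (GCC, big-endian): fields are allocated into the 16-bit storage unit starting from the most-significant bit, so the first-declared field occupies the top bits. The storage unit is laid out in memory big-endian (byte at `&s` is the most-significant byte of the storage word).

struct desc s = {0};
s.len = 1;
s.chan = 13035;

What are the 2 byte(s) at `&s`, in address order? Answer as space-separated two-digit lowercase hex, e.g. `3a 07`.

b2 eb

[15+:1] len=1 & 0x1 = 0x1; word=0x8000
[0+:15] chan=13035 & 0x7fff = 0x32eb; word=0xb2eb
word = 0xb2eb → big-endian bytes:
  [0]=0xb2  [1]=0xeb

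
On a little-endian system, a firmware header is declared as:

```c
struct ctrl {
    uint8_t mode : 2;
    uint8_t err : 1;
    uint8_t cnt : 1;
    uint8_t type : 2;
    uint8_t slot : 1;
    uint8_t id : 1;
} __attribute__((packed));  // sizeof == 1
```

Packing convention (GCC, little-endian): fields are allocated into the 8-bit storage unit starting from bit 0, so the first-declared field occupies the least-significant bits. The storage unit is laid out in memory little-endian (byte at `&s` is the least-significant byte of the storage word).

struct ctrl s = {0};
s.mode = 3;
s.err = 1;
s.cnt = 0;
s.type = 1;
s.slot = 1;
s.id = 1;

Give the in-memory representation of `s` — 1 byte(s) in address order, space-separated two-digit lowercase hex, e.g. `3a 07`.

[0+:2] mode=3 & 0x3 = 0x3; word=0x03
[2+:1] err=1 & 0x1 = 0x1; word=0x07
[3+:1] cnt=0 & 0x1 = 0x0; word=0x07
[4+:2] type=1 & 0x3 = 0x1; word=0x17
[6+:1] slot=1 & 0x1 = 0x1; word=0x57
[7+:1] id=1 & 0x1 = 0x1; word=0xd7
word = 0xd7 → little-endian bytes:
  [0]=0xd7

d7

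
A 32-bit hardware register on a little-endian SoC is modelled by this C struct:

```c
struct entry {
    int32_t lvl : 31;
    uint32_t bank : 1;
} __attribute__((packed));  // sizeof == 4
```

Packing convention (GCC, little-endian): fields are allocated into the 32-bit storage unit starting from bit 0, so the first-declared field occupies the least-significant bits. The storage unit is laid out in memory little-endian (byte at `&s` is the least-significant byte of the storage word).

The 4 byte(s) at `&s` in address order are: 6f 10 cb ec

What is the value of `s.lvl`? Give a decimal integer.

[0]=0x6f [1]=0x10 [2]=0xcb [3]=0xec (little-endian) → word 0xeccb106f
lvl:31 @ bit 0 → (0xeccb106f>>0)&0x7fffffff = 0x6ccb106f  ←
bank:1 @ bit 31 → (0xeccb106f>>31)&0x1 = 0x1
lvl signed 31b, MSB=1: 1825247343 - 2147483648 = -322236305

-322236305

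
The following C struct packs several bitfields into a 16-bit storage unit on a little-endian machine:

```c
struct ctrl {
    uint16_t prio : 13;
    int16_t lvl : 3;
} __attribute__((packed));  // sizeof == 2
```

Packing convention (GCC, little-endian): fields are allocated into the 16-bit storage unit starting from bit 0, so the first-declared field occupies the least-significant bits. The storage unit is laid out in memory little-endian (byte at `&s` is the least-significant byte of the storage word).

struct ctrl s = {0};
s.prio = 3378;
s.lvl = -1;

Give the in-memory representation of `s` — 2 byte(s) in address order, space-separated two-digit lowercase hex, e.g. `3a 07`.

32 ed

[0+:13] prio=3378 & 0x1fff = 0xd32; word=0x0d32
[13+:3] lvl=-1 & 0x7 = 0x7; word=0xed32
word = 0xed32 → little-endian bytes:
  [0]=0x32  [1]=0xed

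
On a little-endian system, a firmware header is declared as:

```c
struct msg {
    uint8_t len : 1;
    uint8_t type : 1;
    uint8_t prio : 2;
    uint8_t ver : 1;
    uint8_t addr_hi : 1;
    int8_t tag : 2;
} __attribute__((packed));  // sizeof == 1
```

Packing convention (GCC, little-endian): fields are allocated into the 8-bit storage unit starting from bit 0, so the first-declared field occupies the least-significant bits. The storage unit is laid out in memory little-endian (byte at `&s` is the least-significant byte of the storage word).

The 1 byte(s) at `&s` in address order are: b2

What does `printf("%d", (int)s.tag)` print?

[0]=0xb2 (little-endian) → word 0xb2
len:1 @ bit 0 → (0xb2>>0)&0x1 = 0x0
type:1 @ bit 1 → (0xb2>>1)&0x1 = 0x1
prio:2 @ bit 2 → (0xb2>>2)&0x3 = 0x0
ver:1 @ bit 4 → (0xb2>>4)&0x1 = 0x1
addr_hi:1 @ bit 5 → (0xb2>>5)&0x1 = 0x1
tag:2 @ bit 6 → (0xb2>>6)&0x3 = 0x2  ←
tag signed 2b, MSB=1: 2 - 4 = -2

-2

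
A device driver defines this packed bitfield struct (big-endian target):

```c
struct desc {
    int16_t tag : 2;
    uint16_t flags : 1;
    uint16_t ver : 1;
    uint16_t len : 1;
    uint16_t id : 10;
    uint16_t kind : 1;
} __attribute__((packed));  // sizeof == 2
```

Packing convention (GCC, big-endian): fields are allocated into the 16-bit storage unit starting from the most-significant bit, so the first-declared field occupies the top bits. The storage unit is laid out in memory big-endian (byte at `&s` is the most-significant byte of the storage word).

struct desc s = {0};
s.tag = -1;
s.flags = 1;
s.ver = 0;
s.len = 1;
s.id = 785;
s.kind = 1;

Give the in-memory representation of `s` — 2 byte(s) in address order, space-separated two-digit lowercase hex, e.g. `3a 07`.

ee 23

[14+:2] tag=-1 & 0x3 = 0x3; word=0xc000
[13+:1] flags=1 & 0x1 = 0x1; word=0xe000
[12+:1] ver=0 & 0x1 = 0x0; word=0xe000
[11+:1] len=1 & 0x1 = 0x1; word=0xe800
[1+:10] id=785 & 0x3ff = 0x311; word=0xee22
[0+:1] kind=1 & 0x1 = 0x1; word=0xee23
word = 0xee23 → big-endian bytes:
  [0]=0xee  [1]=0x23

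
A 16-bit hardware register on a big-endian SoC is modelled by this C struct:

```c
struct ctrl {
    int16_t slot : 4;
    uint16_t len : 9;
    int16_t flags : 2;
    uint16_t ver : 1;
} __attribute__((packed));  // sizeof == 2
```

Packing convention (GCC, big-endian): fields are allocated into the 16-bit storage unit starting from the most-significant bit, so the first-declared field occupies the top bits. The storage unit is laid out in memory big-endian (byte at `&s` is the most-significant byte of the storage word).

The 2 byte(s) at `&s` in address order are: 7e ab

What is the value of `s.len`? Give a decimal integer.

[0]=0x7e [1]=0xab (big-endian) → word 0x7eab
slot:4 @ bit 12 → (0x7eab>>12)&0xf = 0x7
len:9 @ bit 3 → (0x7eab>>3)&0x1ff = 0x1d5  ←
flags:2 @ bit 1 → (0x7eab>>1)&0x3 = 0x1
ver:1 @ bit 0 → (0x7eab>>0)&0x1 = 0x1

469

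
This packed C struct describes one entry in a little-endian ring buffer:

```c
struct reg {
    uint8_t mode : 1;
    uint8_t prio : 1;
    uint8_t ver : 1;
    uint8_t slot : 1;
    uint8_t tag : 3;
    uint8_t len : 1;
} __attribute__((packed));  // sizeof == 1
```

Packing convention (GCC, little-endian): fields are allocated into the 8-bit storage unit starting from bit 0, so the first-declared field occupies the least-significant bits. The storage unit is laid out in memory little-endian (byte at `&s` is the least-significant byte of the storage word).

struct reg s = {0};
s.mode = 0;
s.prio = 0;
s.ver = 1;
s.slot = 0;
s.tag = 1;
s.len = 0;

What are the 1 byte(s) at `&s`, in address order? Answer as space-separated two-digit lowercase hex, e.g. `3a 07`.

mode (1b) val=0 bits=0x0 at bit 0: 0x00
prio (1b) val=0 bits=0x0 at bit 1: 0x00
ver (1b) val=1 bits=0x1 at bit 2: 0x04
slot (1b) val=0 bits=0x0 at bit 3: 0x04
tag (3b) val=1 bits=0x1 at bit 4: 0x14
len (1b) val=0 bits=0x0 at bit 7: 0x14
word = 0x14 → little-endian bytes:
  [0]=0x14

14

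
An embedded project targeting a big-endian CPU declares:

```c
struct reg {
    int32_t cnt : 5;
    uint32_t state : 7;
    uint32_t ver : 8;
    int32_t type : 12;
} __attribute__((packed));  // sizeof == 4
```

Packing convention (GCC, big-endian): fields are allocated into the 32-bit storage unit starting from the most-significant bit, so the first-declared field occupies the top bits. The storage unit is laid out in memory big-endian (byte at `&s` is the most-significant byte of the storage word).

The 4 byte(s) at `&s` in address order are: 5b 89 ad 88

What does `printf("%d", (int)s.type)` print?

-632

[0]=0x5b [1]=0x89 [2]=0xad [3]=0x88 (big-endian) → word 0x5b89ad88
cnt [27+:5] = (word>>27) & 0x1f = 11
state [20+:7] = (word>>20) & 0x7f = 56
ver [12+:8] = (word>>12) & 0xff = 154
type [0+:12] = (word>>0) & 0xfff = 3464  ←
type signed 12b, MSB=1: 3464 - 4096 = -632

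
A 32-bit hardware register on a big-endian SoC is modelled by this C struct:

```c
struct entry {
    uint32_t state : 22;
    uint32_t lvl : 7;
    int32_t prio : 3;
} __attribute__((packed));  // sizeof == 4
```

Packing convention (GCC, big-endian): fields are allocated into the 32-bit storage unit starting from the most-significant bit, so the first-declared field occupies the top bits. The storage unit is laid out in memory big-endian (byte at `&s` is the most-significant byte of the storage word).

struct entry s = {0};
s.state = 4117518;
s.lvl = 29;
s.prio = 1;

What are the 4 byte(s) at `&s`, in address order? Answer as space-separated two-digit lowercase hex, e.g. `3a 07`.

fb 50 38 e9

state:22 = 4117518 → 0x3ed40e << 10 → word 0xfb503800
lvl:7 = 29 → 0x1d << 3 → word 0xfb5038e8
prio:3 = 1 → 0x1 << 0 → word 0xfb5038e9
word = 0xfb5038e9 → big-endian bytes:
  [0]=0xfb  [1]=0x50  [2]=0x38  [3]=0xe9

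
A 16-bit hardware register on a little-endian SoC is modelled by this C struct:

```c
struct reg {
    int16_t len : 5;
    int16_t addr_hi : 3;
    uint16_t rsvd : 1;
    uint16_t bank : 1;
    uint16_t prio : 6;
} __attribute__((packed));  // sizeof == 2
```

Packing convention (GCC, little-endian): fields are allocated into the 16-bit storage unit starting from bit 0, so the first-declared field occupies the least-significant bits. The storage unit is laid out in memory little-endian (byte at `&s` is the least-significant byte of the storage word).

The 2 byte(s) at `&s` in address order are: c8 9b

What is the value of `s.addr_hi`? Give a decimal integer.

-2

[0]=0xc8 [1]=0x9b (little-endian) → word 0x9bc8
len:5 @ bit 0 → (0x9bc8>>0)&0x1f = 0x8
addr_hi:3 @ bit 5 → (0x9bc8>>5)&0x7 = 0x6  ←
rsvd:1 @ bit 8 → (0x9bc8>>8)&0x1 = 0x1
bank:1 @ bit 9 → (0x9bc8>>9)&0x1 = 0x1
prio:6 @ bit 10 → (0x9bc8>>10)&0x3f = 0x26
addr_hi signed 3b, MSB=1: 6 - 8 = -2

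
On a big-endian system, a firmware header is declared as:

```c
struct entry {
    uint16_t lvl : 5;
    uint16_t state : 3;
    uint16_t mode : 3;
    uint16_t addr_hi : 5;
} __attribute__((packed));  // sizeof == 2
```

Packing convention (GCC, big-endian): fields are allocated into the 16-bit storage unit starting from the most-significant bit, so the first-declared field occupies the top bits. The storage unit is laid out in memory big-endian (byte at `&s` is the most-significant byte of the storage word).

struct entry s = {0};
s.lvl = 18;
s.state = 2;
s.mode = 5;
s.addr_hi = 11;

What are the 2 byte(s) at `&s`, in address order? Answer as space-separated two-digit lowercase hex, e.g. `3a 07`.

92 ab

lvl:5 = 18 → 0x12 << 11 → word 0x9000
state:3 = 2 → 0x2 << 8 → word 0x9200
mode:3 = 5 → 0x5 << 5 → word 0x92a0
addr_hi:5 = 11 → 0xb << 0 → word 0x92ab
word = 0x92ab → big-endian bytes:
  [0]=0x92  [1]=0xab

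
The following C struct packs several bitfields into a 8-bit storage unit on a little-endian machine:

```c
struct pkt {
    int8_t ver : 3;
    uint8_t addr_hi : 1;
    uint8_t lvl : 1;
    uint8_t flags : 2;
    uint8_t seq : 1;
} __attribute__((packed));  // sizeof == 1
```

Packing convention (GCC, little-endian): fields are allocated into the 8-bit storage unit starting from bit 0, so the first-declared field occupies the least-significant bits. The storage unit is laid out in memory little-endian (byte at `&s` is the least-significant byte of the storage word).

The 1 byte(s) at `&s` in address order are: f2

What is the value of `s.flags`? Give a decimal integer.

[0]=0xf2 (little-endian) → word 0xf2
ver [0+:3] = (word>>0) & 0x7 = 2
addr_hi [3+:1] = (word>>3) & 0x1 = 0
lvl [4+:1] = (word>>4) & 0x1 = 1
flags [5+:2] = (word>>5) & 0x3 = 3  ←
seq [7+:1] = (word>>7) & 0x1 = 1

3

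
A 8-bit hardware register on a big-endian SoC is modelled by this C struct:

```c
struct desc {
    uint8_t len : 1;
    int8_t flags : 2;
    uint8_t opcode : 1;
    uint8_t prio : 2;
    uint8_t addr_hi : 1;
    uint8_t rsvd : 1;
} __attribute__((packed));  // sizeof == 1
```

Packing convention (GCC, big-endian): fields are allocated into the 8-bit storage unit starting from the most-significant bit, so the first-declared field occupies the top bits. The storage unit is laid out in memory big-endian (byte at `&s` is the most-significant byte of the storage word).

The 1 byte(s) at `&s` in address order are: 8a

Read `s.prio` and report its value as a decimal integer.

[0]=0x8a (big-endian) → word 0x8a
len:1 @ bit 7 → (0x8a>>7)&0x1 = 0x1
flags:2 @ bit 5 → (0x8a>>5)&0x3 = 0x0
opcode:1 @ bit 4 → (0x8a>>4)&0x1 = 0x0
prio:2 @ bit 2 → (0x8a>>2)&0x3 = 0x2  ←
addr_hi:1 @ bit 1 → (0x8a>>1)&0x1 = 0x1
rsvd:1 @ bit 0 → (0x8a>>0)&0x1 = 0x0

2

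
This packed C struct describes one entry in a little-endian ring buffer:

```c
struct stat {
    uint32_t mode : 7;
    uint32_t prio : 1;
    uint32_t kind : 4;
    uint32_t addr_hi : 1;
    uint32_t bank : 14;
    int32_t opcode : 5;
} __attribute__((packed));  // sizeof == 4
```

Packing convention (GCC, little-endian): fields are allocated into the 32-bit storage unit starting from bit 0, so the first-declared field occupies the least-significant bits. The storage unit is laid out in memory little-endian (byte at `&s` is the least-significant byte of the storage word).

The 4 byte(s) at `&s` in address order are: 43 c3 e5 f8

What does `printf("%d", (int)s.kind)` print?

[0]=0x43 [1]=0xc3 [2]=0xe5 [3]=0xf8 (little-endian) → word 0xf8e5c343
mode:7 @ bit 0 → (0xf8e5c343>>0)&0x7f = 0x43
prio:1 @ bit 7 → (0xf8e5c343>>7)&0x1 = 0x0
kind:4 @ bit 8 → (0xf8e5c343>>8)&0xf = 0x3  ←
addr_hi:1 @ bit 12 → (0xf8e5c343>>12)&0x1 = 0x0
bank:14 @ bit 13 → (0xf8e5c343>>13)&0x3fff = 0x72e
opcode:5 @ bit 27 → (0xf8e5c343>>27)&0x1f = 0x1f

3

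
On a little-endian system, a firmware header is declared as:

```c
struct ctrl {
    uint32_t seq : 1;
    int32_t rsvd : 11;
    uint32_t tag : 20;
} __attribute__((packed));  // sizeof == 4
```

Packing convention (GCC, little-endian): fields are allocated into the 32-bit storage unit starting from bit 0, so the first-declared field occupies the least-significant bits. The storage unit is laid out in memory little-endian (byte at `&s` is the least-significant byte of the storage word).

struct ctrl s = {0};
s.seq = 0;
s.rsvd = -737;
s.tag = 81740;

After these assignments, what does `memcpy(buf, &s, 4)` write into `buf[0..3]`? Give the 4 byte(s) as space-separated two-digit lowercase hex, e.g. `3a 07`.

[0+:1] seq=0 & 0x1 = 0x0; word=0x00000000
[1+:11] rsvd=-737 & 0x7ff = 0x51f; word=0x00000a3e
[12+:20] tag=81740 & 0xfffff = 0x13f4c; word=0x13f4ca3e
word = 0x13f4ca3e → little-endian bytes:
  [0]=0x3e  [1]=0xca  [2]=0xf4  [3]=0x13

3e ca f4 13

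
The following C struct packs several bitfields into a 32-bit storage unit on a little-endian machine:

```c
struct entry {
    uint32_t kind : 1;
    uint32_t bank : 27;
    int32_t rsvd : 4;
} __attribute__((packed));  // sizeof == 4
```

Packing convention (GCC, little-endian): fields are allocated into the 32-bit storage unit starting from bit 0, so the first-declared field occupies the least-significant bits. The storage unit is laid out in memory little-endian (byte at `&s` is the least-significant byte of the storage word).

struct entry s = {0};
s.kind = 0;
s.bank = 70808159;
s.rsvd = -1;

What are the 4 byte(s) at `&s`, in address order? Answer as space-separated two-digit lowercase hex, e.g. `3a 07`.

be e4 70 f8

kind (1b) val=0 bits=0x0 at bit 0: 0x00000000
bank (27b) val=70808159 bits=0x438725f at bit 1: 0x0870e4be
rsvd (4b) val=-1 bits=0xf at bit 28: 0xf870e4be
word = 0xf870e4be → little-endian bytes:
  [0]=0xbe  [1]=0xe4  [2]=0x70  [3]=0xf8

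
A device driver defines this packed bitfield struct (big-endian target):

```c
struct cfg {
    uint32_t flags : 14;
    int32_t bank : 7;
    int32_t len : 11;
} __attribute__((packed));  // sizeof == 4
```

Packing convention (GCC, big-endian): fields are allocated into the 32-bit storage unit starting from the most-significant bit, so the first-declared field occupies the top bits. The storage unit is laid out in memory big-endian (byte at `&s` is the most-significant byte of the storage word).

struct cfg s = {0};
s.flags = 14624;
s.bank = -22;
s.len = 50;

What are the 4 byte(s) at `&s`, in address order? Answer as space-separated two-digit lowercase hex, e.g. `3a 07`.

[18+:14] flags=14624 & 0x3fff = 0x3920; word=0xe4800000
[11+:7] bank=-22 & 0x7f = 0x6a; word=0xe4835000
[0+:11] len=50 & 0x7ff = 0x32; word=0xe4835032
word = 0xe4835032 → big-endian bytes:
  [0]=0xe4  [1]=0x83  [2]=0x50  [3]=0x32

e4 83 50 32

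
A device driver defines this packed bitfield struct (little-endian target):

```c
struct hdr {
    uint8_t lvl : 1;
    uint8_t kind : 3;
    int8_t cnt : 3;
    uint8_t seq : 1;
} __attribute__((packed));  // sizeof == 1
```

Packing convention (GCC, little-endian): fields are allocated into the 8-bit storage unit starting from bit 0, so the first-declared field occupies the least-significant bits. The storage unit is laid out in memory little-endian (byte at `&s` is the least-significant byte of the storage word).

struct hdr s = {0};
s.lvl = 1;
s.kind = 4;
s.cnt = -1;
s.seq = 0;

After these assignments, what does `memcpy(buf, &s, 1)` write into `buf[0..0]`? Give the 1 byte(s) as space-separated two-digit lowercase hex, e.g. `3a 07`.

79

lvl:1 = 1 → 0x1 << 0 → word 0x01
kind:3 = 4 → 0x4 << 1 → word 0x09
cnt:3 = -1 → 0x7 << 4 → word 0x79
seq:1 = 0 → 0x0 << 7 → word 0x79
word = 0x79 → little-endian bytes:
  [0]=0x79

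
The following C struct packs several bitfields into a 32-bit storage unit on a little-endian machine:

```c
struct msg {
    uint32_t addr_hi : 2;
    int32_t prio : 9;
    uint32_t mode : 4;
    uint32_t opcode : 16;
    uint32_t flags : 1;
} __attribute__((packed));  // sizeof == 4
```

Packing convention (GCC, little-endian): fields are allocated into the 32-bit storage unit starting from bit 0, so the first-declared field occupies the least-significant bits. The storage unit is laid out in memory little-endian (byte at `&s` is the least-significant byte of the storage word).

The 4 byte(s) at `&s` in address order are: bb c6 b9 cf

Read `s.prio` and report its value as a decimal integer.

-82

[0]=0xbb [1]=0xc6 [2]=0xb9 [3]=0xcf (little-endian) → word 0xcfb9c6bb
addr_hi:2 @ bit 0 → (0xcfb9c6bb>>0)&0x3 = 0x3
prio:9 @ bit 2 → (0xcfb9c6bb>>2)&0x1ff = 0x1ae  ←
mode:4 @ bit 11 → (0xcfb9c6bb>>11)&0xf = 0x8
opcode:16 @ bit 15 → (0xcfb9c6bb>>15)&0xffff = 0x9f73
flags:1 @ bit 31 → (0xcfb9c6bb>>31)&0x1 = 0x1
prio signed 9b, MSB=1: 430 - 512 = -82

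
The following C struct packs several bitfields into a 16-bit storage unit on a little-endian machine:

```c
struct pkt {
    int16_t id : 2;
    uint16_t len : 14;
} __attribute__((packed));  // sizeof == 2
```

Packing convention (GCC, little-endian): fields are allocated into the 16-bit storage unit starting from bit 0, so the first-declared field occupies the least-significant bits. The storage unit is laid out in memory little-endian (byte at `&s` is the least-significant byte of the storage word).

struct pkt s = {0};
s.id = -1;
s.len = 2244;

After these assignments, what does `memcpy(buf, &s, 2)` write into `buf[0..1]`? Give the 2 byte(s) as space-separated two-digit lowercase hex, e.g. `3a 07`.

13 23

[0+:2] id=-1 & 0x3 = 0x3; word=0x0003
[2+:14] len=2244 & 0x3fff = 0x8c4; word=0x2313
word = 0x2313 → little-endian bytes:
  [0]=0x13  [1]=0x23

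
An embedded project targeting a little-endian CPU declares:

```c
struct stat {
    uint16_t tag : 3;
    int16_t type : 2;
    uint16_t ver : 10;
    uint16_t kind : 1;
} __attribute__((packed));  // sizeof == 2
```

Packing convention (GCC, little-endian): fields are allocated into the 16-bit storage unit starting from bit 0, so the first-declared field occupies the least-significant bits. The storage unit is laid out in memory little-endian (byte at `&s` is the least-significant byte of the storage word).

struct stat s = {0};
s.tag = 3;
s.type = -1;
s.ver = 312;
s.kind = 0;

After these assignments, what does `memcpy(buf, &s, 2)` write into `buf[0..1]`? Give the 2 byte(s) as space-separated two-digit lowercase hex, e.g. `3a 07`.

tag (3b) val=3 bits=0x3 at bit 0: 0x0003
type (2b) val=-1 bits=0x3 at bit 3: 0x001b
ver (10b) val=312 bits=0x138 at bit 5: 0x271b
kind (1b) val=0 bits=0x0 at bit 15: 0x271b
word = 0x271b → little-endian bytes:
  [0]=0x1b  [1]=0x27

1b 27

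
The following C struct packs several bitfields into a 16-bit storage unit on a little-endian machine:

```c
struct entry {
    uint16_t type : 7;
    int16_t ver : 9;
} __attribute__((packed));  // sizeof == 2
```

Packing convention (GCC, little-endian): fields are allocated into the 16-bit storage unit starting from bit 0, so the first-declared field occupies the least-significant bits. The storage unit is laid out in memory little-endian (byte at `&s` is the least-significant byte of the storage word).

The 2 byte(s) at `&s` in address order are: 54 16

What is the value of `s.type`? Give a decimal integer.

84

[0]=0x54 [1]=0x16 (little-endian) → word 0x1654
type [0+:7] = (word>>0) & 0x7f = 84  ←
ver [7+:9] = (word>>7) & 0x1ff = 44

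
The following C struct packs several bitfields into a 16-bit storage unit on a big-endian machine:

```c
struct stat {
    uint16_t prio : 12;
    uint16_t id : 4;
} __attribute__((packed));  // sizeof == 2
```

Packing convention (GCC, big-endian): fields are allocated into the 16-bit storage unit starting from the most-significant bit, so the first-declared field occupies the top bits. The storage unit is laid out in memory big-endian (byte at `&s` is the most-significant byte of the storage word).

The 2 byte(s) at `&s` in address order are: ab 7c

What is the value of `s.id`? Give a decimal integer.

12

[0]=0xab [1]=0x7c (big-endian) → word 0xab7c
prio [4+:12] = (word>>4) & 0xfff = 2743
id [0+:4] = (word>>0) & 0xf = 12  ←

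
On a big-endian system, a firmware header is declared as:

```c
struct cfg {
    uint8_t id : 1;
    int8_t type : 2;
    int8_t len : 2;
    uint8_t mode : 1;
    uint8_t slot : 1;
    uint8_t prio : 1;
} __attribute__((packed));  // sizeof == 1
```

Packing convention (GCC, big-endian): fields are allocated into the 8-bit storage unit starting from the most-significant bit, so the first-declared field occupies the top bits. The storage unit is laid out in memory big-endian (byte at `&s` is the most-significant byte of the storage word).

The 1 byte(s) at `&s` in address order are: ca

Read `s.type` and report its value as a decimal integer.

-2

[0]=0xca (big-endian) → word 0xca
id [7+:1] = (word>>7) & 0x1 = 1
type [5+:2] = (word>>5) & 0x3 = 2  ←
len [3+:2] = (word>>3) & 0x3 = 1
mode [2+:1] = (word>>2) & 0x1 = 0
slot [1+:1] = (word>>1) & 0x1 = 1
prio [0+:1] = (word>>0) & 0x1 = 0
type signed 2b, MSB=1: 2 - 4 = -2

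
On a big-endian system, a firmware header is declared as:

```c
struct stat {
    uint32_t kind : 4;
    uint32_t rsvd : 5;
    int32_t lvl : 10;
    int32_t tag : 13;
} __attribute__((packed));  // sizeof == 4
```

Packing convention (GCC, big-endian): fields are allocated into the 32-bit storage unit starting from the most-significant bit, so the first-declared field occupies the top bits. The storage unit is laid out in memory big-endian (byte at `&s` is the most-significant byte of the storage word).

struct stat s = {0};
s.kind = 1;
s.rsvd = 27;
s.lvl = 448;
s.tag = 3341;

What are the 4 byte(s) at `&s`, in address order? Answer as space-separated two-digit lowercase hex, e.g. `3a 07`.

1d b8 0d 0d

[28+:4] kind=1 & 0xf = 0x1; word=0x10000000
[23+:5] rsvd=27 & 0x1f = 0x1b; word=0x1d800000
[13+:10] lvl=448 & 0x3ff = 0x1c0; word=0x1db80000
[0+:13] tag=3341 & 0x1fff = 0xd0d; word=0x1db80d0d
word = 0x1db80d0d → big-endian bytes:
  [0]=0x1d  [1]=0xb8  [2]=0x0d  [3]=0x0d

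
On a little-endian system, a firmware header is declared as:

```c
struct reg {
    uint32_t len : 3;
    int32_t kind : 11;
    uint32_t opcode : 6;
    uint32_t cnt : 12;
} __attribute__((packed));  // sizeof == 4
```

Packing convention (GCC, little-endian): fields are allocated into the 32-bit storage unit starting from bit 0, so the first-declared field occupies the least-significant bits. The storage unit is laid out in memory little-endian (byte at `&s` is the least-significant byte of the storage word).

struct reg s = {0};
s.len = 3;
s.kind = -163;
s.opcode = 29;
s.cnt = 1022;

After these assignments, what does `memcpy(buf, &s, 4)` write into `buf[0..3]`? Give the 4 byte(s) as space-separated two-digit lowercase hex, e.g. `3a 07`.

len (3b) val=3 bits=0x3 at bit 0: 0x00000003
kind (11b) val=-163 bits=0x75d at bit 3: 0x00003aeb
opcode (6b) val=29 bits=0x1d at bit 14: 0x00077aeb
cnt (12b) val=1022 bits=0x3fe at bit 20: 0x3fe77aeb
word = 0x3fe77aeb → little-endian bytes:
  [0]=0xeb  [1]=0x7a  [2]=0xe7  [3]=0x3f

eb 7a e7 3f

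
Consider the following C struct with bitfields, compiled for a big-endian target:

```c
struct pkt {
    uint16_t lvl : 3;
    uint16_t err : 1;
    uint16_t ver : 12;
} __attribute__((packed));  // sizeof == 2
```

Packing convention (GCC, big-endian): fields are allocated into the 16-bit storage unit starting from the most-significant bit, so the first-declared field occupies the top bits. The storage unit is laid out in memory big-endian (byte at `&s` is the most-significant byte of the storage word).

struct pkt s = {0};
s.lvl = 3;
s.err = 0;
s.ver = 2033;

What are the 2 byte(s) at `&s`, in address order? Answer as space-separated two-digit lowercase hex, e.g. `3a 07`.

67 f1

lvl:3 = 3 → 0x3 << 13 → word 0x6000
err:1 = 0 → 0x0 << 12 → word 0x6000
ver:12 = 2033 → 0x7f1 << 0 → word 0x67f1
word = 0x67f1 → big-endian bytes:
  [0]=0x67  [1]=0xf1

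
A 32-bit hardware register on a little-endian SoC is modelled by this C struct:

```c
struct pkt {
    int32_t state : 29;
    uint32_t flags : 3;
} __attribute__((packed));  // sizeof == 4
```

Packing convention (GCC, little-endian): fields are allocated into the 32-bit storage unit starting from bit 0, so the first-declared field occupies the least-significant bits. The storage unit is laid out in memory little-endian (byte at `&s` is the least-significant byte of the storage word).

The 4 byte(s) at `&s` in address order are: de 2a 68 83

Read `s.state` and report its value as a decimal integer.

[0]=0xde [1]=0x2a [2]=0x68 [3]=0x83 (little-endian) → word 0x83682ade
state [0+:29] = (word>>0) & 0x1fffffff = 57158366  ←
flags [29+:3] = (word>>29) & 0x7 = 4
state signed 29b, MSB=0: value = 57158366

57158366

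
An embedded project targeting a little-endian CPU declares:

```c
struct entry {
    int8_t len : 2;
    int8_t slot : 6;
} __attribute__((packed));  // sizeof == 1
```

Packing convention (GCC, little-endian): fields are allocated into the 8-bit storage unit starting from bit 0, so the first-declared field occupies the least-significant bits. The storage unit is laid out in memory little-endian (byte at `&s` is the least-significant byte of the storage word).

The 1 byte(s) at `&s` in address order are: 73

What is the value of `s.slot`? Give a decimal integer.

[0]=0x73 (little-endian) → word 0x73
len [0+:2] = (word>>0) & 0x3 = 3
slot [2+:6] = (word>>2) & 0x3f = 28  ←
slot signed 6b, MSB=0: value = 28

28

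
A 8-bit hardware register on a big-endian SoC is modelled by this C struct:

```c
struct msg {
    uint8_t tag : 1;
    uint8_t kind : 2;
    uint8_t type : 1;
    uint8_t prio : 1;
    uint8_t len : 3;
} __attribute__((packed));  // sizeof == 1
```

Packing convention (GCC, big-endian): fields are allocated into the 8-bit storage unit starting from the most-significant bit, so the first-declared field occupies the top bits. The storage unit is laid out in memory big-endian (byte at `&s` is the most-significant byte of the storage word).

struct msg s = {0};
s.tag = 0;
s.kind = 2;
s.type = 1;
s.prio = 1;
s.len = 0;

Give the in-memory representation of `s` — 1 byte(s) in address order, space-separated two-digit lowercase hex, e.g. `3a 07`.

tag (1b) val=0 bits=0x0 at bit 7: 0x00
kind (2b) val=2 bits=0x2 at bit 5: 0x40
type (1b) val=1 bits=0x1 at bit 4: 0x50
prio (1b) val=1 bits=0x1 at bit 3: 0x58
len (3b) val=0 bits=0x0 at bit 0: 0x58
word = 0x58 → big-endian bytes:
  [0]=0x58

58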